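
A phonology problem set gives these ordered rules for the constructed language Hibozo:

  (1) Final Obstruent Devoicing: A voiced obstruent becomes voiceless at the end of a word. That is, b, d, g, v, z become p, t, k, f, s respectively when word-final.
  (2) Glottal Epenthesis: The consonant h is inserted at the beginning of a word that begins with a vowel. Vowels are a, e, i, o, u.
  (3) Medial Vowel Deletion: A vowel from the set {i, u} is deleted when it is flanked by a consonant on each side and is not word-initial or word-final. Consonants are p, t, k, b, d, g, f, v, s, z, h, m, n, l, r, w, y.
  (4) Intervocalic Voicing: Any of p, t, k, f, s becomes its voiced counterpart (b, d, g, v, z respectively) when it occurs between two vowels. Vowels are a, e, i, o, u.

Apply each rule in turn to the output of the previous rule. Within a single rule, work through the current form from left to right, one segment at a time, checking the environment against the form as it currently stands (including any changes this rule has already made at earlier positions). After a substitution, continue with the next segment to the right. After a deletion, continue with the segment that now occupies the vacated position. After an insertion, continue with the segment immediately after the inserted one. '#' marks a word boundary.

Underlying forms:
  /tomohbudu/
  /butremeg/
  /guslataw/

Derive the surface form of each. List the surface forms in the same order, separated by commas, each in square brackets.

[tomohbdu], [btremek], [gsladaw]

/tomohbudu/:
  (1) Final Obstruent Devoicing: no change — [tomohbudu]
  (2) Glottal Epenthesis: no change — [tomohbudu]
  (3) Medial Vowel Deletion: [tomohbudu] → [tomohbdu]
  (4) Intervocalic Voicing: no change — [tomohbdu]
/butremeg/:
  (1) Final Obstruent Devoicing: [butremeg] → [butremek]
  (2) Glottal Epenthesis: no change — [butremek]
  (3) Medial Vowel Deletion: [butremek] → [btremek]
  (4) Intervocalic Voicing: no change — [btremek]
/guslataw/:
  (1) Final Obstruent Devoicing: no change — [guslataw]
  (2) Glottal Epenthesis: no change — [guslataw]
  (3) Medial Vowel Deletion: [guslataw] → [gslataw]
  (4) Intervocalic Voicing: [gslataw] → [gsladaw]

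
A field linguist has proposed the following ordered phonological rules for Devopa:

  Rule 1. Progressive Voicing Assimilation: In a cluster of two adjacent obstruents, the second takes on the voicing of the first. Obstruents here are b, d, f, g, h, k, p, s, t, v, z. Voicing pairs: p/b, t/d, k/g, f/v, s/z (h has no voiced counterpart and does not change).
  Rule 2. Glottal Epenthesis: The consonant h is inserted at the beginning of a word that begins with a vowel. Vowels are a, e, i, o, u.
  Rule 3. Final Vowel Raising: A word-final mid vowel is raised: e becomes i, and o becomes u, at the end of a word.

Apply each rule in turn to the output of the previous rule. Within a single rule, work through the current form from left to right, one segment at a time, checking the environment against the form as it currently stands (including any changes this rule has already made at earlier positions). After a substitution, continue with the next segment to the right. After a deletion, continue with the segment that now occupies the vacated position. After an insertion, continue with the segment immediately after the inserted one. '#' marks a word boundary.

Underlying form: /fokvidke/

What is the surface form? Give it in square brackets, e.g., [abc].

[fokfidgi]

Rule 1 Progressive Voicing Assimilation: [fokvidke] → [fokfidge]
Rule 2 Glottal Epenthesis: no change — [fokfidge]
Rule 3 Final Vowel Raising: [fokfidge] → [fokfidgi]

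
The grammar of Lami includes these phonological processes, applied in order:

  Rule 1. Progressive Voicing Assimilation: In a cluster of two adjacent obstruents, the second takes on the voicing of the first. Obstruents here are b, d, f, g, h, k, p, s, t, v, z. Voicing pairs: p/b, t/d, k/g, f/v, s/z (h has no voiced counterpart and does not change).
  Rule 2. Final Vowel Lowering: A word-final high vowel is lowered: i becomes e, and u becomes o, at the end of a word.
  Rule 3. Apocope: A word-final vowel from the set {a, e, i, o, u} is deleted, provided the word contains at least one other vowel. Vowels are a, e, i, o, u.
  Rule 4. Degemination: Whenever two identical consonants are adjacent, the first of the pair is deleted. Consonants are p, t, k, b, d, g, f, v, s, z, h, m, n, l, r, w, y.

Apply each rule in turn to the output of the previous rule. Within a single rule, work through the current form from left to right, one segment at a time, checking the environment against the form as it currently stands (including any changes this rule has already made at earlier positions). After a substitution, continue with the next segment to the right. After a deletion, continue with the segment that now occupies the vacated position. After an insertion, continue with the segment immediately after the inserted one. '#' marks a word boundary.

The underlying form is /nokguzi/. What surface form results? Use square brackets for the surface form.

[nokuz]

Rule 1 Progressive Voicing Assimilation: [nokguzi] → [nokkuzi]
Rule 2 Final Vowel Lowering: [nokkuzi] → [nokkuze]
Rule 3 Apocope: [nokkuze] → [nokkuz]
Rule 4 Degemination: [nokkuz] → [nokuz]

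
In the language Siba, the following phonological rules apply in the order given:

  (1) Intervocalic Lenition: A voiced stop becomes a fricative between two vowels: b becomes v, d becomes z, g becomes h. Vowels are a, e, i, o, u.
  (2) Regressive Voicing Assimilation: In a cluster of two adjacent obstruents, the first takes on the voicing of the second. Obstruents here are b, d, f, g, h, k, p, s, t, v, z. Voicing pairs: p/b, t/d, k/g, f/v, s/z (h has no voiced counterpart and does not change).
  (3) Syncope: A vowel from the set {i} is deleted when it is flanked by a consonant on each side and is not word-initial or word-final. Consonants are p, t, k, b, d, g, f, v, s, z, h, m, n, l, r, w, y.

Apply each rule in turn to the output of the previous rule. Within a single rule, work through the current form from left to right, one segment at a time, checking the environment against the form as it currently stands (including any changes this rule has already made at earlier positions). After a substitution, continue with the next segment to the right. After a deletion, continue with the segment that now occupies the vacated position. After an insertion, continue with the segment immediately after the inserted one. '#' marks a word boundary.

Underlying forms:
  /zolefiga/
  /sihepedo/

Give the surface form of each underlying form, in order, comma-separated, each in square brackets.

[zolefha], [shepezo]

/zolefiga/:
  (1) Intervocalic Lenition: [zolefiga] → [zolefiha]
  (2) Regressive Voicing Assimilation: no change — [zolefiha]
  (3) Syncope: [zolefiha] → [zolefha]
/sihepedo/:
  (1) Intervocalic Lenition: [sihepedo] → [sihepezo]
  (2) Regressive Voicing Assimilation: no change — [sihepezo]
  (3) Syncope: [sihepezo] → [shepezo]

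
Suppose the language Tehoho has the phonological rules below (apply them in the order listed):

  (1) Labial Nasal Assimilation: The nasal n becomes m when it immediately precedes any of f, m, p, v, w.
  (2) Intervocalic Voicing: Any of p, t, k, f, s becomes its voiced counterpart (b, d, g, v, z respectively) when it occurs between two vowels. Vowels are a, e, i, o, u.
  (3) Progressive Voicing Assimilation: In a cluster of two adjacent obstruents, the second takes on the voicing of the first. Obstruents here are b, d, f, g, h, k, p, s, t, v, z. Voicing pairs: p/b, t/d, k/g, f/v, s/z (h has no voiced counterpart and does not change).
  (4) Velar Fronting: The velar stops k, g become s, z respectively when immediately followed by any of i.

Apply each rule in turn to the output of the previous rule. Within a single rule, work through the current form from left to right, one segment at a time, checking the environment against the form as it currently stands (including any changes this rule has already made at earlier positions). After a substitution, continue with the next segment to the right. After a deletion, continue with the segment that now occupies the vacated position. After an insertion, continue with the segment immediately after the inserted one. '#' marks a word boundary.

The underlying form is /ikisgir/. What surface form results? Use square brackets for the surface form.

(1) Labial Nasal Assimilation: no change — [ikisgir]
(2) Intervocalic Voicing: [ikisgir] → [igisgir]
(3) Progressive Voicing Assimilation: [igisgir] → [igiskir]
(4) Velar Fronting: [igiskir] → [izissir]

[izissir]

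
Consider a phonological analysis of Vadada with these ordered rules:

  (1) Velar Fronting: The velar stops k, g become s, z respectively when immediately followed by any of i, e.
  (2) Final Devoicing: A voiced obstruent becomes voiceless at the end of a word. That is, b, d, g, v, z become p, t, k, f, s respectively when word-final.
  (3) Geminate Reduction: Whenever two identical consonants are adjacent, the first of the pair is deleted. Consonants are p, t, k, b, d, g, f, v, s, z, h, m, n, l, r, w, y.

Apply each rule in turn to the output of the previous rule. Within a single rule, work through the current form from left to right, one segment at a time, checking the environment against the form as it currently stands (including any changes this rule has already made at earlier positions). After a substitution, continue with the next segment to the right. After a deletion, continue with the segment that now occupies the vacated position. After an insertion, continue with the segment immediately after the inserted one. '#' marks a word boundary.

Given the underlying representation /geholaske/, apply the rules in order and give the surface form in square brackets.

(1) Velar Fronting: [geholaske] → [zeholasse]
(2) Final Devoicing: no change — [zeholasse]
(3) Geminate Reduction: [zeholasse] → [zeholase]

[zeholase]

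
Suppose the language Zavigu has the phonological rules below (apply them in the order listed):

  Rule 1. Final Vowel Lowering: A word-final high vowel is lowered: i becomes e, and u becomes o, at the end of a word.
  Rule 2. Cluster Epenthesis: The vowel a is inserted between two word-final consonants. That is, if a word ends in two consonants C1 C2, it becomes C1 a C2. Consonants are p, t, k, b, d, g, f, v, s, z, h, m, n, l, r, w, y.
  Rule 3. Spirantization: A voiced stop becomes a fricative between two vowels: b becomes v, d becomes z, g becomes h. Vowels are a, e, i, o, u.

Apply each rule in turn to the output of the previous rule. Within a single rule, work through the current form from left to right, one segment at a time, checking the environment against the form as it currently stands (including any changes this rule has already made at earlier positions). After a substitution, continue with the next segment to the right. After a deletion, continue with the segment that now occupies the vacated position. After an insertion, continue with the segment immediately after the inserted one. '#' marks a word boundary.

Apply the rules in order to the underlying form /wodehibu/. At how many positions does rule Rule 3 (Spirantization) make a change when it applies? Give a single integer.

Rule 1 Final Vowel Lowering: [wodehibu] → [wodehibo]
Rule 2 Cluster Epenthesis: no change — [wodehibo]
Rule 3 Spirantization: [wodehibo] → [wozehivo]
Rule Rule 3 changed 2 position(s).

2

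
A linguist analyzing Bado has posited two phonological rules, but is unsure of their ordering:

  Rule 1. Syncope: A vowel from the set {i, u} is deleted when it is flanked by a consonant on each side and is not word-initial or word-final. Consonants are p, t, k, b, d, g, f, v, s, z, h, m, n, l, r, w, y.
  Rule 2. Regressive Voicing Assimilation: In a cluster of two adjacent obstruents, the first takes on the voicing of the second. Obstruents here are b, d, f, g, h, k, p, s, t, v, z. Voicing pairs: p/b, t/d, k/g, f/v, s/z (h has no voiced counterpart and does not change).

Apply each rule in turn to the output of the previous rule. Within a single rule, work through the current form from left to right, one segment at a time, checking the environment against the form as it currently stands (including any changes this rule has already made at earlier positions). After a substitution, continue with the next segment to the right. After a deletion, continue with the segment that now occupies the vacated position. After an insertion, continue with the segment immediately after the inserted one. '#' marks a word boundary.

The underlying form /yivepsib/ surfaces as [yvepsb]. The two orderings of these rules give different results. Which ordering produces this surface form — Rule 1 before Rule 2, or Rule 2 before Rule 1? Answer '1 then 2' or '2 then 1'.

2 then 1

Order 1 then 2:
  1 Syncope: [yivepsib] → [yvepsb]
  2 Regressive Voicing Assimilation: [yvepsb] → [yvepzb]
  result: [yvepzb]
Order 2 then 1:
  2 Regressive Voicing Assimilation: no change — [yivepsib]
  1 Syncope: [yivepsib] → [yvepsb]
  result: [yvepsb]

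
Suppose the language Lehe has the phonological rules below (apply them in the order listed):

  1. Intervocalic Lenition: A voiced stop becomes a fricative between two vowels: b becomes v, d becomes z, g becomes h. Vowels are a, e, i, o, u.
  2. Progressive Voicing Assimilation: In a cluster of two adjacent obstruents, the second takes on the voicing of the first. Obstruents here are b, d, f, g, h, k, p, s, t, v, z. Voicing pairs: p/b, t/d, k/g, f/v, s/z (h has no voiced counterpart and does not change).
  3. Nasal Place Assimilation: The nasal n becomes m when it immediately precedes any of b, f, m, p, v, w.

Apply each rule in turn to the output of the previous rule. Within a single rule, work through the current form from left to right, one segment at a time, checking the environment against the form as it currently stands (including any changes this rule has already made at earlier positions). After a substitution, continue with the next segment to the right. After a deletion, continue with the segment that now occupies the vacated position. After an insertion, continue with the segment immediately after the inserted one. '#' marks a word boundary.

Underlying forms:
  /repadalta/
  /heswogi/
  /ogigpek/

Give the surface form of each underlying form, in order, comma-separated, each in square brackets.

[repazalta], [heswohi], [ohigbek]

/repadalta/:
  1 Intervocalic Lenition: [repadalta] → [repazalta]
  2 Progressive Voicing Assimilation: no change — [repazalta]
  3 Nasal Place Assimilation: no change — [repazalta]
/heswogi/:
  1 Intervocalic Lenition: [heswogi] → [heswohi]
  2 Progressive Voicing Assimilation: no change — [heswohi]
  3 Nasal Place Assimilation: no change — [heswohi]
/ogigpek/:
  1 Intervocalic Lenition: [ogigpek] → [ohigpek]
  2 Progressive Voicing Assimilation: [ohigpek] → [ohigbek]
  3 Nasal Place Assimilation: no change — [ohigbek]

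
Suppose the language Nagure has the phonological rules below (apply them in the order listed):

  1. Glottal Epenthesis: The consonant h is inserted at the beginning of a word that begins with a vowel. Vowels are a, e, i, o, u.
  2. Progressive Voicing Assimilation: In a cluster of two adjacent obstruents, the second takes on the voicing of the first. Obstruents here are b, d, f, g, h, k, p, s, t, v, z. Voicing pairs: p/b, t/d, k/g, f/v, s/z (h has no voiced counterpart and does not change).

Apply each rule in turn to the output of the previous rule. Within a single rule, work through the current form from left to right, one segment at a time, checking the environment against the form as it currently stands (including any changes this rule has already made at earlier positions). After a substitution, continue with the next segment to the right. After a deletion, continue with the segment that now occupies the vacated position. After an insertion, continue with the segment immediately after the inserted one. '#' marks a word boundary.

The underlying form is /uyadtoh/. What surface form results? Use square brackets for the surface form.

[huyaddoh]

1 Glottal Epenthesis: [uyadtoh] → [huyadtoh]
2 Progressive Voicing Assimilation: [huyadtoh] → [huyaddoh]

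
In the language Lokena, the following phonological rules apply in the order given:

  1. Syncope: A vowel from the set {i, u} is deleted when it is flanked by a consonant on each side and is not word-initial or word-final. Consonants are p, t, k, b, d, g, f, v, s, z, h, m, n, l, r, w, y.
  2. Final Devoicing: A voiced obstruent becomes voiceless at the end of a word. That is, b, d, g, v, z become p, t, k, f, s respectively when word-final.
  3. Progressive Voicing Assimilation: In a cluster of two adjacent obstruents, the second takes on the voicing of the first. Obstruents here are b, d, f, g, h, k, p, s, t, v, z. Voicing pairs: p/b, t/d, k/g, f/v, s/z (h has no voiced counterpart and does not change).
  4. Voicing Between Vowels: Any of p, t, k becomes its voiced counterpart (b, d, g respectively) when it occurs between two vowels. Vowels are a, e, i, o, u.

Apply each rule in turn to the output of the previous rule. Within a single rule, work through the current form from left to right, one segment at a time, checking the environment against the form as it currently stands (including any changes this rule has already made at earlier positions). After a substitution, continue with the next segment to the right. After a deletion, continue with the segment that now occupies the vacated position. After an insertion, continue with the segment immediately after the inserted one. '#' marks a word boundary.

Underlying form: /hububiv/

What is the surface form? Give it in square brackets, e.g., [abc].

1 Syncope: [hububiv] → [hbbv]
2 Final Devoicing: [hbbv] → [hbbf]
3 Progressive Voicing Assimilation: [hbbf] → [hppf]
4 Voicing Between Vowels: no change — [hppf]

[hppf]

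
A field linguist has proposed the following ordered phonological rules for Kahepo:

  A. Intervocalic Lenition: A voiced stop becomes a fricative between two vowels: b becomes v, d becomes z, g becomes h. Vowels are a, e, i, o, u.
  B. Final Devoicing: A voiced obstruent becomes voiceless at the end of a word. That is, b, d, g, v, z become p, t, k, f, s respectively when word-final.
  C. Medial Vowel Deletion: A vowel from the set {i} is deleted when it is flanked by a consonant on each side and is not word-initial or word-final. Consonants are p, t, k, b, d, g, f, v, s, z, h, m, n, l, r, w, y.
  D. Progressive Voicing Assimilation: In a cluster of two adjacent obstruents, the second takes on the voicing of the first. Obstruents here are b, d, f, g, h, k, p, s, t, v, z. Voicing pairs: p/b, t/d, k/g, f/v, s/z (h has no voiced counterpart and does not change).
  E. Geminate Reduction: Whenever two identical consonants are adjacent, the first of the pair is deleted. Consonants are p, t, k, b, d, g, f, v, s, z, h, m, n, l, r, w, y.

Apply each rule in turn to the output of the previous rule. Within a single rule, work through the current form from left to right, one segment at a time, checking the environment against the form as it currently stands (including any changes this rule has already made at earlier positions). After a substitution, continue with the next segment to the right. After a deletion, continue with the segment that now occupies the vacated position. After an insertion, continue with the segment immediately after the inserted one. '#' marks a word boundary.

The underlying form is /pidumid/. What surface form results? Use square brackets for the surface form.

A Intervocalic Lenition: [pidumid] → [pizumid]
B Final Devoicing: [pizumid] → [pizumit]
C Medial Vowel Deletion: [pizumit] → [pzumt]
D Progressive Voicing Assimilation: [pzumt] → [psumt]
E Geminate Reduction: no change — [psumt]

[psumt]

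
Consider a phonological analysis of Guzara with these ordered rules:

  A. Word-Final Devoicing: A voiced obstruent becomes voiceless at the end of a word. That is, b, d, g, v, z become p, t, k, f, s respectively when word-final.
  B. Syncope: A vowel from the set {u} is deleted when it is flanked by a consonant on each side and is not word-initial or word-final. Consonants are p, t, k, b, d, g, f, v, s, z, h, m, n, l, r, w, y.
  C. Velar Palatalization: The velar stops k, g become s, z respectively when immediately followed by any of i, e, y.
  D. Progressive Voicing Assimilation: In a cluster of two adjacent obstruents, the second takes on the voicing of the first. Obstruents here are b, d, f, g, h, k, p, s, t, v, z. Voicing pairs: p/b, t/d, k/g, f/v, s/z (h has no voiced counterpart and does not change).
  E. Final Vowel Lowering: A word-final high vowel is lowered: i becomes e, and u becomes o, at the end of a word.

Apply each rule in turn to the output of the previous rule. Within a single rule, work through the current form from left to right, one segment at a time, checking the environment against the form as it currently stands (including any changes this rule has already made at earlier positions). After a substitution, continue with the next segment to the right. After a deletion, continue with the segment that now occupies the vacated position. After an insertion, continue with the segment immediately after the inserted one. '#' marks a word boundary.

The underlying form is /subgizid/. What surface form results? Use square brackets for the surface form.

[spsizit]

A Word-Final Devoicing: [subgizid] → [subgizit]
B Syncope: [subgizit] → [sbgizit]
C Velar Palatalization: [sbgizit] → [sbzizit]
D Progressive Voicing Assimilation: [sbzizit] → [spsizit]
E Final Vowel Lowering: no change — [spsizit]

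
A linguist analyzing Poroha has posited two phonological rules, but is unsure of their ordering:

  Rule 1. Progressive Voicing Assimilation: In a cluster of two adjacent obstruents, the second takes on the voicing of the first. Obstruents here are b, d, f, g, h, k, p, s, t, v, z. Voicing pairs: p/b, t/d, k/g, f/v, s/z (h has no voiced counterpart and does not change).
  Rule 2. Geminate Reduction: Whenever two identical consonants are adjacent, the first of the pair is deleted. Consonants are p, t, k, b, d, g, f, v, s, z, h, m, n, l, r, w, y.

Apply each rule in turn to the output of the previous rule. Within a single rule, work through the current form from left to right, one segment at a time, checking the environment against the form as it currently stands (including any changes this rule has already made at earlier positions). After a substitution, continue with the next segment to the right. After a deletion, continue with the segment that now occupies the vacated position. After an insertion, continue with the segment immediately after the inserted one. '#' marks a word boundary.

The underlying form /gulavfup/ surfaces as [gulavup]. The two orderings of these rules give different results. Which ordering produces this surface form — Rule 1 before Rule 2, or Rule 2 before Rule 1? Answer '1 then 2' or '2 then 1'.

1 then 2

Order 1 then 2:
  1 Progressive Voicing Assimilation: [gulavfup] → [gulavvup]
  2 Geminate Reduction: [gulavvup] → [gulavup]
  result: [gulavup]
Order 2 then 1:
  2 Geminate Reduction: no change — [gulavfup]
  1 Progressive Voicing Assimilation: [gulavfup] → [gulavvup]
  result: [gulavvup]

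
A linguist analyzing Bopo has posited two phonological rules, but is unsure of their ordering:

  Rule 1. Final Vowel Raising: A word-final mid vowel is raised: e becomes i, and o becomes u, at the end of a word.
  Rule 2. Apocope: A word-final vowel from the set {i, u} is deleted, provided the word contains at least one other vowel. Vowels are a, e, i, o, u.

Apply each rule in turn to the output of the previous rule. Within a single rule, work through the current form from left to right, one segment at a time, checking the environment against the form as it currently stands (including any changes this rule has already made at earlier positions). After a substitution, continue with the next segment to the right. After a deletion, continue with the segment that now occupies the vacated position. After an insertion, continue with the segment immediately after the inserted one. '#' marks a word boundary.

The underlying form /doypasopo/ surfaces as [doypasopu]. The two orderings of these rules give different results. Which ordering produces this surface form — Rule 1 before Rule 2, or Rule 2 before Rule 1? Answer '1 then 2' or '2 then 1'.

Order 1 then 2:
  1 Final Vowel Raising: [doypasopo] → [doypasopu]
  2 Apocope: [doypasopu] → [doypasop]
  result: [doypasop]
Order 2 then 1:
  2 Apocope: no change — [doypasopo]
  1 Final Vowel Raising: [doypasopo] → [doypasopu]
  result: [doypasopu]

2 then 1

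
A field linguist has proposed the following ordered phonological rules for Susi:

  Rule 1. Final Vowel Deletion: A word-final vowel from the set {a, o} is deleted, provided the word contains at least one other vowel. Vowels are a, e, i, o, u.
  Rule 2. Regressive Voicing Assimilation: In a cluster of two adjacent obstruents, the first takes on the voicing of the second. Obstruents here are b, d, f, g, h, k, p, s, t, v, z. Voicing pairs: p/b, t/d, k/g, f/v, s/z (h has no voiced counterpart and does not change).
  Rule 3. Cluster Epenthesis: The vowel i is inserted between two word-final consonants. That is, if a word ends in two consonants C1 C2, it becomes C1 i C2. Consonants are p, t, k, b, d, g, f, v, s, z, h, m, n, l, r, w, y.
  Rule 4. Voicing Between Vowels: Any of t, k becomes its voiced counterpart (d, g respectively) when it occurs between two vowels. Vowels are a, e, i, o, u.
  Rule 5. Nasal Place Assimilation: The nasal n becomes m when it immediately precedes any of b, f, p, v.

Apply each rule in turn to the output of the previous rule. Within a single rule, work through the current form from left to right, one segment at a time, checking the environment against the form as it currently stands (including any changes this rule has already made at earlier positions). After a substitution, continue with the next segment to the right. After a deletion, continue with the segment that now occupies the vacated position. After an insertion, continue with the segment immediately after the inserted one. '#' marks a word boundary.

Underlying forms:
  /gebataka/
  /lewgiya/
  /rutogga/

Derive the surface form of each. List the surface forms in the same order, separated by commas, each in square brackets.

/gebataka/:
  Rule 1 Final Vowel Deletion: [gebataka] → [gebatak]
  Rule 2 Regressive Voicing Assimilation: no change — [gebatak]
  Rule 3 Cluster Epenthesis: no change — [gebatak]
  Rule 4 Voicing Between Vowels: [gebatak] → [gebadak]
  Rule 5 Nasal Place Assimilation: no change — [gebadak]
/lewgiya/:
  Rule 1 Final Vowel Deletion: [lewgiya] → [lewgiy]
  Rule 2 Regressive Voicing Assimilation: no change — [lewgiy]
  Rule 3 Cluster Epenthesis: no change — [lewgiy]
  Rule 4 Voicing Between Vowels: no change — [lewgiy]
  Rule 5 Nasal Place Assimilation: no change — [lewgiy]
/rutogga/:
  Rule 1 Final Vowel Deletion: [rutogga] → [rutogg]
  Rule 2 Regressive Voicing Assimilation: no change — [rutogg]
  Rule 3 Cluster Epenthesis: [rutogg] → [rutogig]
  Rule 4 Voicing Between Vowels: [rutogig] → [rudogig]
  Rule 5 Nasal Place Assimilation: no change — [rudogig]

[gebadak], [lewgiy], [rudogig]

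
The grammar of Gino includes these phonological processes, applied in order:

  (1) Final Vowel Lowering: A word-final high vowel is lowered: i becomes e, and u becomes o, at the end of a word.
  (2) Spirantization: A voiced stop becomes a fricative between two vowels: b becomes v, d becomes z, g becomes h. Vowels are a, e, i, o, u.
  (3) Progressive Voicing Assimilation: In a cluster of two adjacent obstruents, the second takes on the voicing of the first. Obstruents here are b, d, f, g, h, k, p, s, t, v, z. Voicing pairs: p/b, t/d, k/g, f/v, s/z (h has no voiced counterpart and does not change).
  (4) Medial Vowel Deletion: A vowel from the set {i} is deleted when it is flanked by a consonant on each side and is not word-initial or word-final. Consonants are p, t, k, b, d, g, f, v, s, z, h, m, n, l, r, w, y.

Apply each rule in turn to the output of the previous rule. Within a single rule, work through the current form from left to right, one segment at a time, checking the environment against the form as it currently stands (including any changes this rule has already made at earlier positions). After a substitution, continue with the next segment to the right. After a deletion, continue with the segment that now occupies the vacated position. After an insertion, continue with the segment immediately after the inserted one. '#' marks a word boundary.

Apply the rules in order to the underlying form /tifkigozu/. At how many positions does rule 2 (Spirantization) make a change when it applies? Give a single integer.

(1) Final Vowel Lowering: [tifkigozu] → [tifkigozo]
(2) Spirantization: [tifkigozo] → [tifkihozo]
(3) Progressive Voicing Assimilation: no change — [tifkihozo]
(4) Medial Vowel Deletion: [tifkihozo] → [tfkhozo]
Rule 2 changed 1 position(s).

1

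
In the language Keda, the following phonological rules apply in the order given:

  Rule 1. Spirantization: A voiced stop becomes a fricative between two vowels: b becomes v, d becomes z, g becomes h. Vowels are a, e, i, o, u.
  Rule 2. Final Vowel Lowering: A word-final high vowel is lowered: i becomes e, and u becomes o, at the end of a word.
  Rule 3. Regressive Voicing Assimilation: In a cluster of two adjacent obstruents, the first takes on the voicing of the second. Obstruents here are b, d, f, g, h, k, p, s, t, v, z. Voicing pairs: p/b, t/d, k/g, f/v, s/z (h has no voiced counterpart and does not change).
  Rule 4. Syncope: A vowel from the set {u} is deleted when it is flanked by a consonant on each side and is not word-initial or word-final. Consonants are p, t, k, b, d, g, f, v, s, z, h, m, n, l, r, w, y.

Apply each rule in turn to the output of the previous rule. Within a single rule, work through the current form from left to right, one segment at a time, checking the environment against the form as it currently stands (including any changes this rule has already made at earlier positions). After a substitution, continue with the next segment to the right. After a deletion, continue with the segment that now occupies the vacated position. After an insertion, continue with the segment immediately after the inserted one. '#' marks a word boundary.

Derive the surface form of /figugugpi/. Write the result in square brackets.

[fihhkpe]

Rule 1 Spirantization: [figugugpi] → [fihuhugpi]
Rule 2 Final Vowel Lowering: [fihuhugpi] → [fihuhugpe]
Rule 3 Regressive Voicing Assimilation: [fihuhugpe] → [fihuhukpe]
Rule 4 Syncope: [fihuhukpe] → [fihhkpe]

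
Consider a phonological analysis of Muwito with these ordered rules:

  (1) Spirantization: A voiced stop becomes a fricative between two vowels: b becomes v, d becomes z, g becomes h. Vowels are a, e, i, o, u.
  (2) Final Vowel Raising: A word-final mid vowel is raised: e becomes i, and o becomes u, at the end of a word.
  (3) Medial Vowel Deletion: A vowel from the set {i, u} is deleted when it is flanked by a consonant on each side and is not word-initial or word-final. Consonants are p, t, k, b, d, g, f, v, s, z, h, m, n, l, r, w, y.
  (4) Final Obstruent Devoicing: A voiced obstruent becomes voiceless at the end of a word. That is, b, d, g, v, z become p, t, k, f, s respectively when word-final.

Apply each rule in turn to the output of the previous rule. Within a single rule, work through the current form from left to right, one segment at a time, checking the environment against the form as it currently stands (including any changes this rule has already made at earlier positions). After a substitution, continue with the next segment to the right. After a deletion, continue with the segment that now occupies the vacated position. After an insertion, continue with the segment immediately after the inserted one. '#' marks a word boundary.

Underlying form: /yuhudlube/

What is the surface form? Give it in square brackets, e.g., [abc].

[yhdlvi]

(1) Spirantization: [yuhudlube] → [yuhudluve]
(2) Final Vowel Raising: [yuhudluve] → [yuhudluvi]
(3) Medial Vowel Deletion: [yuhudluvi] → [yhdlvi]
(4) Final Obstruent Devoicing: no change — [yhdlvi]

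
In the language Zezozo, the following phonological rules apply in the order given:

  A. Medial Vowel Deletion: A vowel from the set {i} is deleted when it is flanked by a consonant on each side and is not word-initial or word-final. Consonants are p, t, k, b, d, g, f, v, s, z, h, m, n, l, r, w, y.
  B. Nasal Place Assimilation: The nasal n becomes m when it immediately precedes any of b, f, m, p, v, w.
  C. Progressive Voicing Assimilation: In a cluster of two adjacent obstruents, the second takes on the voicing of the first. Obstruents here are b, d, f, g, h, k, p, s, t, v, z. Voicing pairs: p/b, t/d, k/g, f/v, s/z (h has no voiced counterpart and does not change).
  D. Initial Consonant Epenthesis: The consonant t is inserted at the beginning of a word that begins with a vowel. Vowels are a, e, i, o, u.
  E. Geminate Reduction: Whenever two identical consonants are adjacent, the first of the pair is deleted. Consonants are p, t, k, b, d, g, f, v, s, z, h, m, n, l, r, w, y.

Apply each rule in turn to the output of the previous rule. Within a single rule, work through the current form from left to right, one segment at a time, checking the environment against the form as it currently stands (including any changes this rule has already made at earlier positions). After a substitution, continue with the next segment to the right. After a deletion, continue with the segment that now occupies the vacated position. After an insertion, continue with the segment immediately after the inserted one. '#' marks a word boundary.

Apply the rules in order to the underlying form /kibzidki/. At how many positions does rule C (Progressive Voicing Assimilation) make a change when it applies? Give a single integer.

A Medial Vowel Deletion: [kibzidki] → [kbzdki]
B Nasal Place Assimilation: no change — [kbzdki]
C Progressive Voicing Assimilation: [kbzdki] → [kpstki]
D Initial Consonant Epenthesis: no change — [kpstki]
E Geminate Reduction: no change — [kpstki]
Rule C changed 3 position(s).

3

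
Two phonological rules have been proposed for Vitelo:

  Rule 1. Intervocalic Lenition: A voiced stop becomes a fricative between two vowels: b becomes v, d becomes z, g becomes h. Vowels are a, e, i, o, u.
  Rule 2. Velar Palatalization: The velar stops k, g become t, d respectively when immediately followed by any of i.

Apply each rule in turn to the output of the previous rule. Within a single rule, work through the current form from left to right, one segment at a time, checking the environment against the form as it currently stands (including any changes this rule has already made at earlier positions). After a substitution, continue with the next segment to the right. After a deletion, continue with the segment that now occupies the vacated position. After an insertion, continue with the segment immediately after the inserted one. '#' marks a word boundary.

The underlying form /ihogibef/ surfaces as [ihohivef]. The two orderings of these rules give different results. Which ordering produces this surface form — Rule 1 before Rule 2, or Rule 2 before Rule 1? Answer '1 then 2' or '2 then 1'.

Order 1 then 2:
  1 Intervocalic Lenition: [ihogibef] → [ihohivef]
  2 Velar Palatalization: no change — [ihohivef]
  result: [ihohivef]
Order 2 then 1:
  2 Velar Palatalization: [ihogibef] → [ihodibef]
  1 Intervocalic Lenition: [ihodibef] → [ihozivef]
  result: [ihozivef]

1 then 2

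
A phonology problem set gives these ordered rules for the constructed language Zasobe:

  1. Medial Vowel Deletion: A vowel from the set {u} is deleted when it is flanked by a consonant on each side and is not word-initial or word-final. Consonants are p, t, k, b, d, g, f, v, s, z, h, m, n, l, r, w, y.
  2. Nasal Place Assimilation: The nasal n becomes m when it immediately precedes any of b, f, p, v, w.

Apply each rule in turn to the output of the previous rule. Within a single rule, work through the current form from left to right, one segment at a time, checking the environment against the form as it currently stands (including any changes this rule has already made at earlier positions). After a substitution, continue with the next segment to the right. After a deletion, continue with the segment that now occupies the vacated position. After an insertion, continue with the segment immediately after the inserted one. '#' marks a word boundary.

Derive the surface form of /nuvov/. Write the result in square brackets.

1 Medial Vowel Deletion: [nuvov] → [nvov]
2 Nasal Place Assimilation: [nvov] → [mvov]

[mvov]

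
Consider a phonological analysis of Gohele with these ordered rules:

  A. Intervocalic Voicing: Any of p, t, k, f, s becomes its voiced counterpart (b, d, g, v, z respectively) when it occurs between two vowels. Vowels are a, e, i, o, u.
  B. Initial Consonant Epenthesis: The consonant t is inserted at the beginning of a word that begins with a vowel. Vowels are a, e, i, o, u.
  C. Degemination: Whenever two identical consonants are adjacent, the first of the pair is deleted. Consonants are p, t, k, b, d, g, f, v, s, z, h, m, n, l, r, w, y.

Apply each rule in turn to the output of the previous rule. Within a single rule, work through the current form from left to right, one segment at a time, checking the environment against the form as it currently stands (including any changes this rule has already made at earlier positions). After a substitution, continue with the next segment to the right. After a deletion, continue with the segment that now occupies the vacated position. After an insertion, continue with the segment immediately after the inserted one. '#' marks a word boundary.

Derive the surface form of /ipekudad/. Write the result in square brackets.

[tibegudad]

A Intervocalic Voicing: [ipekudad] → [ibegudad]
B Initial Consonant Epenthesis: [ibegudad] → [tibegudad]
C Degemination: no change — [tibegudad]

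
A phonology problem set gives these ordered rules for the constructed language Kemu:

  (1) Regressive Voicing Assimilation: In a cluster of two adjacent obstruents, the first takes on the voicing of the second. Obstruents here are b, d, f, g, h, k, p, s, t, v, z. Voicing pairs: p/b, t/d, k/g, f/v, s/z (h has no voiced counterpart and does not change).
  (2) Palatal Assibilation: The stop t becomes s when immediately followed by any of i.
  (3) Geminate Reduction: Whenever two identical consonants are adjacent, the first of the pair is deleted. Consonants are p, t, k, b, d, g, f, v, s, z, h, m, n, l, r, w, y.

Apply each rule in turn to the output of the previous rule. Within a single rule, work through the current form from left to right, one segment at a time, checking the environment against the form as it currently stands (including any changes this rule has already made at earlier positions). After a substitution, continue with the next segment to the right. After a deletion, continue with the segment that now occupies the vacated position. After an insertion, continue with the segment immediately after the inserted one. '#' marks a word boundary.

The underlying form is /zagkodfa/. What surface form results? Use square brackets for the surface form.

[zakotfa]

(1) Regressive Voicing Assimilation: [zagkodfa] → [zakkotfa]
(2) Palatal Assibilation: no change — [zakkotfa]
(3) Geminate Reduction: [zakkotfa] → [zakotfa]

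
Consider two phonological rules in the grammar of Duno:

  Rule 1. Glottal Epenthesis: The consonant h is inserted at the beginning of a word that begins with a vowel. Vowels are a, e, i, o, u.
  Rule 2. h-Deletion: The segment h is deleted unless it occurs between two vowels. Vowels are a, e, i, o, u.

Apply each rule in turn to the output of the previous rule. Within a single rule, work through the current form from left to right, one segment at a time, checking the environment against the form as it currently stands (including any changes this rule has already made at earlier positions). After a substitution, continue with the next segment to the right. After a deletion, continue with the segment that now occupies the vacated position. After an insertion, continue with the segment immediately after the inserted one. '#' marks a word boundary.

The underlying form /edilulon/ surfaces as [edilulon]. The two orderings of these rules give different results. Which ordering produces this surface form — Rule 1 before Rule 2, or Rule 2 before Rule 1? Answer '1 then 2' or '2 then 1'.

1 then 2

Order 1 then 2:
  1 Glottal Epenthesis: [edilulon] → [hedilulon]
  2 h-Deletion: [hedilulon] → [edilulon]
  result: [edilulon]
Order 2 then 1:
  2 h-Deletion: no change — [edilulon]
  1 Glottal Epenthesis: [edilulon] → [hedilulon]
  result: [hedilulon]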